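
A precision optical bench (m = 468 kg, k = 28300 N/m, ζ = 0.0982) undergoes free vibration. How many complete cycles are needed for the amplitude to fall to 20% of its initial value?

3 cycles

Logarithmic decrement δ = 2πζ/√(1 − ζ²) = 2π × 0.09820/√(1 − 0.00964) = 0.6200.
x_n/x₀ = e^(−nδ) ≤ 0.2; take ln: n ≥ ln(1/0.2)/δ = 1.609/0.6200 = 2.596.
So 3 complete cycles are required.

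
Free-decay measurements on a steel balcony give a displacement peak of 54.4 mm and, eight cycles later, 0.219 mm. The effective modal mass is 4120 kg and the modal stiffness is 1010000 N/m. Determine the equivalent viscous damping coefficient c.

14100 N·s/m

Logarithmic decrement δ = (1/n)·ln(x₀/x_n) = (1/8)·ln(54.4/0.219) = (1/8)·ln(248.4) = 0.6894.
ζ = δ/√(4π² + δ²) = 0.6894/√(39.48 + 0.475) = 0.6894/6.321 = 0.1091.
c = ζ · 2√(km) = 0.1091 × 2√(1010000 × 4120) = 0.1091 × 129000 = 14070 N·s/m.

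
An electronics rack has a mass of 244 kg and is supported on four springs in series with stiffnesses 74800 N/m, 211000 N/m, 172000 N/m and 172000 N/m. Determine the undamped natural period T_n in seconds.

0.535 s

Series springs: 1/k_eq = 1/74800 + 1/211000 + 1/172000 + 1/172000 = 2.974×10^-5, so k_eq = 33630 N/m.
ω_n = √(k_eq/m) = √(33630/244) = √137.8 = 11.74 rad/s.
T_n = 2π/ω_n = 6.283/11.74 = 0.5352 s.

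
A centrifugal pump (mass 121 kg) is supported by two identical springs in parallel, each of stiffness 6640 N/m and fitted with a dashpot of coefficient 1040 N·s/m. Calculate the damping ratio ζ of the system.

0.410

Parallel springs add: k_eq = 2 × 6640 = 13280 N/m.
ω_n = √(k_eq/m) = √(13280/121) = 10.48 rad/s.
Critical damping c_c = 2√(k_eq·m) = 2√(13280 × 121) = 2535 N·s/m, so ζ = c/c_c = 1040/2535 = 0.4102.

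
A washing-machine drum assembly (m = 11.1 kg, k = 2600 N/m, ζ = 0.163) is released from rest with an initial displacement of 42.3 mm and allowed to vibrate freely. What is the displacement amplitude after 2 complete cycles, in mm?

Logarithmic decrement δ = 2πζ/√(1 − ζ²) = 2π × 0.1630/√(1 − 0.0266) = 1.038.
After n cycles, x_n/x₀ = e^(−nδ), so x_2 = 42.3 × e^(−2 × 1.038) = 42.3 × 0.1254 = 5.305 mm.

5.31 mm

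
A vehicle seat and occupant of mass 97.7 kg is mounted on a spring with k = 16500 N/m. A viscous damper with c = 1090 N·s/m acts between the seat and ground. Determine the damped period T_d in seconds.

0.535 s

ω_n = √(k/m) = √(16500/97.7) = 13.00 rad/s.
Critical damping c_c = 2√(k·m) = 2√(16500 × 97.7) = 2539 N·s/m, so ζ = c/c_c = 1090/2539 = 0.4292.
ω_d = ω_n√(1 − ζ²) = 13.00 × √(1 − 0.184) = 11.74 rad/s.
T_d = 2π/ω_d = 0.5353 s.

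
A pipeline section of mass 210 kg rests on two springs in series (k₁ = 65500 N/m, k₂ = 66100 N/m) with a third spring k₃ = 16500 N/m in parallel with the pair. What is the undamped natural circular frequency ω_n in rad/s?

15.3 rad/s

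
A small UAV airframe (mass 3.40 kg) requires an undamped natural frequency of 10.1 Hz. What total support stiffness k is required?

13700 N/m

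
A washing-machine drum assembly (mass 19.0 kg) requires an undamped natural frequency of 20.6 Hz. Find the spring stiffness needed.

ω_n = 2πf_n = 2π × 20.6 = 129.4 rad/s.
k = m·ω_n² = 19.0 × 129.4² = 19.0 × 16750 = 318300 N/m.

318000 N/m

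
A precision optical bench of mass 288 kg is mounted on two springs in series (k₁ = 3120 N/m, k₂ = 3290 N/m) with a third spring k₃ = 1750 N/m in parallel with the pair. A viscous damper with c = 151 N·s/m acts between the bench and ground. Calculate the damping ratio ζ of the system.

Series pair: k_s = k₁k₂/(k₁+k₂) = (3120)(3290)/(3120 + 3290) = 1601 N/m. In parallel with k₃: k_eq = 1601 + 1750 = 3351 N/m.
ω_n = √(k_eq/m) = √(3351/288) = 3.411 rad/s.
Critical damping c_c = 2√(k_eq·m) = 2√(3351 × 288) = 1965 N·s/m, so ζ = c/c_c = 151/1965 = 0.07685.

0.0768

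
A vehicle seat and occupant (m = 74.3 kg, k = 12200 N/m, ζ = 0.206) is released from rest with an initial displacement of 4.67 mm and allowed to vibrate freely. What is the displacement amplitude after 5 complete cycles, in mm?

0.00627 mm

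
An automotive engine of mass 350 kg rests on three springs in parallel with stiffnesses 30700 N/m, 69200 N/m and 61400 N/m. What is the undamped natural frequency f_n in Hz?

3.42 Hz

Parallel springs add: k_eq = 30700 + 69200 + 61400 = 161300 N/m.
ω_n = √(k_eq/m) = √(161300/350) = √460.9 = 21.47 rad/s.
f_n = ω_n/(2π) = 21.47/6.283 = 3.417 Hz.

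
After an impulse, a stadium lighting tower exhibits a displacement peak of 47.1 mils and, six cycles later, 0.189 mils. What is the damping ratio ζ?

0.145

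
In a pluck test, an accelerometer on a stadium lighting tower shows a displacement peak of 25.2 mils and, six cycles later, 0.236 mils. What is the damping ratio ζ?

Logarithmic decrement δ = (1/n)·ln(x₀/x_n) = (1/6)·ln(25.2/0.236) = (1/6)·ln(106.8) = 0.7785.
ζ = δ/√(4π² + δ²) = 0.7785/√(39.48 + 0.606) = 0.7785/6.331 = 0.1230.

0.123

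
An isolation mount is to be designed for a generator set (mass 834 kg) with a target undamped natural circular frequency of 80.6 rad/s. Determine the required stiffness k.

5420000 N/m

k = m·ω_n² = 834 × 80.60² = 834 × 6496 = 5418000 N/m.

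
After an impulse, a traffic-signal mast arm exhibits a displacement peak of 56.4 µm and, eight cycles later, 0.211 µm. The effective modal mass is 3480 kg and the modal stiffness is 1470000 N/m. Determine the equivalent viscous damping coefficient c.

Logarithmic decrement δ = (1/n)·ln(x₀/x_n) = (1/8)·ln(56.4/0.211) = (1/8)·ln(267.3) = 0.6985.
ζ = δ/√(4π² + δ²) = 0.6985/√(39.48 + 0.488) = 0.6985/6.322 = 0.1105.
c = ζ · 2√(km) = 0.1105 × 2√(1470000 × 3480) = 0.1105 × 143000 = 15810 N·s/m.

15800 N·s/m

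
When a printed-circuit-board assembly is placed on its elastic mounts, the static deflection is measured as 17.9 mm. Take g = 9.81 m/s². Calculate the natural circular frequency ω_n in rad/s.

ω_n = √(g/δ_st) = √(9.81/0.0179) = √548.0 = 23.41 rad/s.

23.4 rad/s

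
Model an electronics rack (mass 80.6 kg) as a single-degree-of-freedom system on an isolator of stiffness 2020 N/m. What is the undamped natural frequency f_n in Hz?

0.797 Hz

ω_n = √(k/m) = √(2020/80.6) = √25.06 = 5.006 rad/s.
f_n = ω_n/(2π) = 5.006/6.283 = 0.7968 Hz.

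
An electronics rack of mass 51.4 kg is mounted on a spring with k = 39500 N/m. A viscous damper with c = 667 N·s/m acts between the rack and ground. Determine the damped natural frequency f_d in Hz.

ω_n = √(k/m) = √(39500/51.4) = 27.72 rad/s.
Critical damping c_c = 2√(k·m) = 2√(39500 × 51.4) = 2850 N·s/m, so ζ = c/c_c = 667/2850 = 0.2341.
ω_d = ω_n√(1 − ζ²) = 27.72 × √(1 − 0.0548) = 26.95 rad/s.
f_d = ω_d/(2π) = 4.289 Hz.

4.29 Hz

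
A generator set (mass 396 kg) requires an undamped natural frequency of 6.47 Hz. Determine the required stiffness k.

ω_n = 2πf_n = 2π × 6.47 = 40.65 rad/s.
k = m·ω_n² = 396 × 40.65² = 396 × 1653 = 654400 N/m.

654000 N/m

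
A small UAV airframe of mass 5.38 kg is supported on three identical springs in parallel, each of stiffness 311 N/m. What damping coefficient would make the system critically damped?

Parallel springs add: k_eq = 3 × 311 = 933.0 N/m.
c_c = 2√(k_eq·m) = 2√(933.0 × 5.38) = 2 × 70.85 = 141.7 N·s/m.

142 N·s/m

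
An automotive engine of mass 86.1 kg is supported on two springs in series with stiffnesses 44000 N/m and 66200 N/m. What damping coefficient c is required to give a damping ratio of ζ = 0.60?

1810 N·s/m

Series springs: 1/k_eq = 1/44000 + 1/66200 = 3.783×10^-5, so k_eq = 26430 N/m.
c_c = 2√(k_eq·m) = 2√(26430 × 86.1) = 3017 N·s/m.
c = ζ·c_c = 0.60 × 3017 = 1810 N·s/m.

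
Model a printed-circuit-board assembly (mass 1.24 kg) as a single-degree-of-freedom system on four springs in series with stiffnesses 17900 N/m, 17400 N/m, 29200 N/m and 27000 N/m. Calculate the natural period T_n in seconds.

Series springs: 1/k_eq = 1/17900 + 1/17400 + 1/29200 + 1/27000 = 0.0001846, so k_eq = 5417 N/m.
ω_n = √(k_eq/m) = √(5417/1.24) = √4368 = 66.09 rad/s.
T_n = 2π/ω_n = 6.283/66.09 = 0.09507 s.

0.0951 s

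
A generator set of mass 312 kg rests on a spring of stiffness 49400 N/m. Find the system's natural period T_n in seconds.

ω_n = √(k/m) = √(49400/312) = √158.3 = 12.58 rad/s.
T_n = 2π/ω_n = 6.283/12.58 = 0.4993 s.

0.499 s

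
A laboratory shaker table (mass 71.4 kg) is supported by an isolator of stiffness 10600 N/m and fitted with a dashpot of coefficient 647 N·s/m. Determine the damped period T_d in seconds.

0.556 s

ω_n = √(k/m) = √(10600/71.4) = 12.18 rad/s.
Critical damping c_c = 2√(k·m) = 2√(10600 × 71.4) = 1740 N·s/m, so ζ = c/c_c = 647/1740 = 0.3719.
ω_d = ω_n√(1 − ζ²) = 12.18 × √(1 − 0.138) = 11.31 rad/s.
T_d = 2π/ω_d = 0.5555 s.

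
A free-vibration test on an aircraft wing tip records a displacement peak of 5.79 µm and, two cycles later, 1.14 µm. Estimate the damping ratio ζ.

0.128

Logarithmic decrement δ = (1/n)·ln(x₀/x_n) = (1/2)·ln(5.79/1.14) = (1/2)·ln(5.079) = 0.8126.
ζ = δ/√(4π² + δ²) = 0.8126/√(39.48 + 0.660) = 0.8126/6.336 = 0.1283.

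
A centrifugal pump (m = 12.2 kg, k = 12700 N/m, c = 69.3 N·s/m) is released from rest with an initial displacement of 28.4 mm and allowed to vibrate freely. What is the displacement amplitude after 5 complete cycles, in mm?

ζ = c/(2√(km)) = 69.3/(2√(12700 × 12.2)) = 69.3/787.2 = 0.08803.
Logarithmic decrement δ = 2πζ/√(1 − ζ²) = 2π × 0.08803/√(1 − 0.00775) = 0.5553.
After n cycles, x_n/x₀ = e^(−nδ), so x_5 = 28.4 × e^(−5 × 0.5553) = 28.4 × 0.06227 = 1.768 mm.

1.77 mm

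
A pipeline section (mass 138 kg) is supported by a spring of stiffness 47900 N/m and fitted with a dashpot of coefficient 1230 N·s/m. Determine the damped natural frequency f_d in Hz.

ω_n = √(k/m) = √(47900/138) = 18.63 rad/s.
Critical damping c_c = 2√(k·m) = 2√(47900 × 138) = 5142 N·s/m, so ζ = c/c_c = 1230/5142 = 0.2392.
ω_d = ω_n√(1 − ζ²) = 18.63 × √(1 − 0.0572) = 18.09 rad/s.
f_d = ω_d/(2π) = 2.879 Hz.

2.88 Hz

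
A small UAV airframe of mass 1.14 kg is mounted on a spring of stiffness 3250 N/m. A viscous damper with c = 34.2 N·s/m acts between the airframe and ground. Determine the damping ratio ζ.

0.281

ω_n = √(k/m) = √(3250/1.14) = 53.39 rad/s.
Critical damping c_c = 2√(k·m) = 2√(3250 × 1.14) = 121.7 N·s/m, so ζ = c/c_c = 34.2/121.7 = 0.2809.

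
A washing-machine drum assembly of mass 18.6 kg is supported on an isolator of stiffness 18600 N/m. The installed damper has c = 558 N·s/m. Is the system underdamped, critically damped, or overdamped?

underdamped

c_c = 2√(k·m) = 1176 N·s/m; ζ = c/c_c = 558/1176 = 0.474.
Since ζ < 1 the system is underdamped.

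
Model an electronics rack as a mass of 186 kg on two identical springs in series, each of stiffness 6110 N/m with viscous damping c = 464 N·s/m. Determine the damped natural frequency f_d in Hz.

Series springs: 1/k_eq = 2/6110, so k_eq = 6110/2 = 3055 N/m.
ω_n = √(k_eq/m) = √(3055/186) = 4.053 rad/s.
Critical damping c_c = 2√(k_eq·m) = 2√(3055 × 186) = 1508 N·s/m, so ζ = c/c_c = 464/1508 = 0.3078.
ω_d = ω_n√(1 − ζ²) = 4.053 × √(1 − 0.0947) = 3.856 rad/s.
f_d = ω_d/(2π) = 0.6137 Hz.

0.614 Hz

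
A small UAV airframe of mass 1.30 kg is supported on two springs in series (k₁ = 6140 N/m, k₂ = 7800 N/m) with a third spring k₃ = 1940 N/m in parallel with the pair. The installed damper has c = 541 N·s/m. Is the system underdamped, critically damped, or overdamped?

overdamped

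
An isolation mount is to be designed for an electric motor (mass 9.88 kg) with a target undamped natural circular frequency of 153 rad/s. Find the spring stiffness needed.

k = m·ω_n² = 9.88 × 153.0² = 9.88 × 23410 = 231300 N/m.

231000 N/m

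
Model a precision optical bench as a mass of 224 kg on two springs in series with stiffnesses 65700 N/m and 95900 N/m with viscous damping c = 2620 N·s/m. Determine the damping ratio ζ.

Series springs: 1/k_eq = 1/65700 + 1/95900 = 2.565×10^-5, so k_eq = 38990 N/m.
ω_n = √(k_eq/m) = √(38990/224) = 13.19 rad/s.
Critical damping c_c = 2√(k_eq·m) = 2√(38990 × 224) = 5911 N·s/m, so ζ = c/c_c = 2620/5911 = 0.4433.

0.443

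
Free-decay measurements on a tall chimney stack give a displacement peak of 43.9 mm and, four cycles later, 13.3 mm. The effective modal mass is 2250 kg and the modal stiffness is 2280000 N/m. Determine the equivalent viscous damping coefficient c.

6800 N·s/m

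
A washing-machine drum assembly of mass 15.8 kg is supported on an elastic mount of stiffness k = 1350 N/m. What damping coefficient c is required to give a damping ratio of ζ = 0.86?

c_c = 2√(k·m) = 2√(1350 × 15.8) = 292.1 N·s/m.
c = ζ·c_c = 0.86 × 292.1 = 251.2 N·s/m.

251 N·s/m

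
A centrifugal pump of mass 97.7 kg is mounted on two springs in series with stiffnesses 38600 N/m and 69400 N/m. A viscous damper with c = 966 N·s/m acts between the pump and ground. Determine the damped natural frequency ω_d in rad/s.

Series springs: 1/k_eq = 1/38600 + 1/69400 = 4.032×10^-5, so k_eq = 24800 N/m.
ω_n = √(k_eq/m) = √(24800/97.7) = 15.93 rad/s.
Critical damping c_c = 2√(k_eq·m) = 2√(24800 × 97.7) = 3113 N·s/m, so ζ = c/c_c = 966/3113 = 0.3103.
ω_d = ω_n√(1 − ζ²) = 15.93 × √(1 − 0.0963) = 15.15 rad/s.

15.1 rad/s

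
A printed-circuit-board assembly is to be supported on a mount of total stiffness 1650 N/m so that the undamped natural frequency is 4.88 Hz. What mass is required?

1.76 kg

ω_n = 2πf_n = 2π × 4.88 = 30.66 rad/s.
m = k/ω_n² = 1650/30.66² = 1650/940.2 = 1.755 kg.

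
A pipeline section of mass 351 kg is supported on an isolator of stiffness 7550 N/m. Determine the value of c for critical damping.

3260 N·s/m

c_c = 2√(k·m) = 2√(7550 × 351) = 2 × 1628 = 3256 N·s/m.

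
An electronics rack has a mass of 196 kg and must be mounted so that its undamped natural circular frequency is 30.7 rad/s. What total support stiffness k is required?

185000 N/m

k = m·ω_n² = 196 × 30.70² = 196 × 942.5 = 184700 N/m.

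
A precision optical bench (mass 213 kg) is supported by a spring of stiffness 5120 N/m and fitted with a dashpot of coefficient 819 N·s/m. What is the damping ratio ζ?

0.392

ω_n = √(k/m) = √(5120/213) = 4.903 rad/s.
Critical damping c_c = 2√(k·m) = 2√(5120 × 213) = 2089 N·s/m, so ζ = c/c_c = 819/2089 = 0.3921.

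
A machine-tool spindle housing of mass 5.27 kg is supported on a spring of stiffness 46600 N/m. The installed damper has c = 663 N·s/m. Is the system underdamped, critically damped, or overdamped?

c_c = 2√(k·m) = 991.1 N·s/m; ζ = c/c_c = 663/991.1 = 0.669.
Since ζ < 1 the system is underdamped.

underdamped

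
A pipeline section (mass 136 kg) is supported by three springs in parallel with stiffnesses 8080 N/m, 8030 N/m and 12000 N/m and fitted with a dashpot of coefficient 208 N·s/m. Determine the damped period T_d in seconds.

0.438 s

Parallel springs add: k_eq = 8080 + 8030 + 12000 = 28110 N/m.
ω_n = √(k_eq/m) = √(28110/136) = 14.38 rad/s.
Critical damping c_c = 2√(k_eq·m) = 2√(28110 × 136) = 3910 N·s/m, so ζ = c/c_c = 208/3910 = 0.05319.
ω_d = ω_n√(1 − ζ²) = 14.38 × √(1 − 0.00283) = 14.36 rad/s.
T_d = 2π/ω_d = 0.4377 s.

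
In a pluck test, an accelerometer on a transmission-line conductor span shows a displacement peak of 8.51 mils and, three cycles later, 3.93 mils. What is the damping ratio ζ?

0.0410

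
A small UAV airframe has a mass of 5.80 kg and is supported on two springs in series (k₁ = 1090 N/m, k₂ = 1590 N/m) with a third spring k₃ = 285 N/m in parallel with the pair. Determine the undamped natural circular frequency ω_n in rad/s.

12.7 rad/s

Series pair: k_s = k₁k₂/(k₁+k₂) = (1090)(1590)/(1090 + 1590) = 646.7 N/m. In parallel with k₃: k_eq = 646.7 + 285 = 931.7 N/m.
ω_n = √(k_eq/m) = √(931.7/5.80) = √160.6 = 12.67 rad/s.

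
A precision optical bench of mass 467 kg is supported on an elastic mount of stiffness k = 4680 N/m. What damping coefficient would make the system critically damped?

c_c = 2√(k·m) = 2√(4680 × 467) = 2 × 1478 = 2957 N·s/m.

2960 N·s/m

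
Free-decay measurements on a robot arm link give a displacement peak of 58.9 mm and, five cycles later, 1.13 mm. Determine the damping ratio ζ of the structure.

0.125

Logarithmic decrement δ = (1/n)·ln(x₀/x_n) = (1/5)·ln(58.9/1.13) = (1/5)·ln(52.12) = 0.7907.
ζ = δ/√(4π² + δ²) = 0.7907/√(39.48 + 0.625) = 0.7907/6.333 = 0.1249.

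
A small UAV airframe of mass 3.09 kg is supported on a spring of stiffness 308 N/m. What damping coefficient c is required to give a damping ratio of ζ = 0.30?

c_c = 2√(k·m) = 2√(308.0 × 3.09) = 61.70 N·s/m.
c = ζ·c_c = 0.30 × 61.70 = 18.51 N·s/m.

18.5 N·s/m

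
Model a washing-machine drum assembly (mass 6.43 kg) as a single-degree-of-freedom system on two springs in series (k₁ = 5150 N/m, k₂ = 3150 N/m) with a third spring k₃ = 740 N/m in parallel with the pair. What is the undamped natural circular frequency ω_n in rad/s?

20.5 rad/s

Series pair: k_s = k₁k₂/(k₁+k₂) = (5150)(3150)/(5150 + 3150) = 1955 N/m. In parallel with k₃: k_eq = 1955 + 740 = 2695 N/m.
ω_n = √(k_eq/m) = √(2695/6.43) = √419.1 = 20.47 rad/s.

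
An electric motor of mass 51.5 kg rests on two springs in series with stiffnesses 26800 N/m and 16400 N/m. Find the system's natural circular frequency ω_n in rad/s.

14.1 rad/s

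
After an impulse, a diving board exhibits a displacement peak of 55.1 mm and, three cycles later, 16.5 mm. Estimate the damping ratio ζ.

0.0638

Logarithmic decrement δ = (1/n)·ln(x₀/x_n) = (1/3)·ln(55.1/16.5) = (1/3)·ln(3.339) = 0.4019.
ζ = δ/√(4π² + δ²) = 0.4019/√(39.48 + 0.162) = 0.4019/6.296 = 0.06384.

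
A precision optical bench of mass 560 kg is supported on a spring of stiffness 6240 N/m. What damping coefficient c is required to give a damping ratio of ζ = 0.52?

1940 N·s/m

c_c = 2√(k·m) = 2√(6240 × 560) = 3739 N·s/m.
c = ζ·c_c = 0.52 × 3739 = 1944 N·s/m.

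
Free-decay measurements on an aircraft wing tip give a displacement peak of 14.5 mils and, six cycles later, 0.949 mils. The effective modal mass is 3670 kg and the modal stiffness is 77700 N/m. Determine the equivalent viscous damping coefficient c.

2440 N·s/m

Logarithmic decrement δ = (1/n)·ln(x₀/x_n) = (1/6)·ln(14.5/0.949) = (1/6)·ln(15.28) = 0.4544.
ζ = δ/√(4π² + δ²) = 0.4544/√(39.48 + 0.206) = 0.4544/6.300 = 0.07213.
c = ζ · 2√(km) = 0.07213 × 2√(77700 × 3670) = 0.07213 × 33770 = 2436 N·s/m.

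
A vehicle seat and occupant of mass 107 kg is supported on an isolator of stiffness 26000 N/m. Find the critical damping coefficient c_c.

3340 N·s/m

c_c = 2√(k·m) = 2√(26000 × 107) = 2 × 1668 = 3336 N·s/m.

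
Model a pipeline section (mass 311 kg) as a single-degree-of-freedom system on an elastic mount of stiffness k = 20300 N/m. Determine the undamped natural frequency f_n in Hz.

1.29 Hz

ω_n = √(k/m) = √(20300/311) = √65.27 = 8.079 rad/s.
f_n = ω_n/(2π) = 8.079/6.283 = 1.286 Hz.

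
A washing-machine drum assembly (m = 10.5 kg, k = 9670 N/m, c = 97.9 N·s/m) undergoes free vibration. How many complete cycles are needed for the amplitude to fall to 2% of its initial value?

ζ = c/(2√(km)) = 97.9/(2√(9670 × 10.5)) = 97.9/637.3 = 0.1536.
Logarithmic decrement δ = 2πζ/√(1 − ζ²) = 2π × 0.1536/√(1 − 0.0236) = 0.9768.
x_n/x₀ = e^(−nδ) ≤ 0.02; take ln: n ≥ ln(1/0.02)/δ = 3.912/0.9768 = 4.005.
So 5 complete cycles are required.

5 cycles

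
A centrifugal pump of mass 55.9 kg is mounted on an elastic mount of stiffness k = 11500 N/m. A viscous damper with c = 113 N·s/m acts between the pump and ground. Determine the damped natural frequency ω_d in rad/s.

ω_n = √(k/m) = √(11500/55.9) = 14.34 rad/s.
Critical damping c_c = 2√(k·m) = 2√(11500 × 55.9) = 1604 N·s/m, so ζ = c/c_c = 113/1604 = 0.07047.
ω_d = ω_n√(1 − ζ²) = 14.34 × √(1 − 0.00497) = 14.31 rad/s.

14.3 rad/s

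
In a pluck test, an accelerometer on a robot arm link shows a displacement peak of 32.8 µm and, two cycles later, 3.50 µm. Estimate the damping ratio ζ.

0.175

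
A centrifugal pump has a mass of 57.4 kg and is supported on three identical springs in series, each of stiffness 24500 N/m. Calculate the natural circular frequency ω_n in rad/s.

11.9 rad/s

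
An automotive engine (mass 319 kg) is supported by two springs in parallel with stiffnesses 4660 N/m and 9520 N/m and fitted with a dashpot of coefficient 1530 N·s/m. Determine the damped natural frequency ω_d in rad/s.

Parallel springs add: k_eq = 4660 + 9520 = 14180 N/m.
ω_n = √(k_eq/m) = √(14180/319) = 6.667 rad/s.
Critical damping c_c = 2√(k_eq·m) = 2√(14180 × 319) = 4254 N·s/m, so ζ = c/c_c = 1530/4254 = 0.3597.
ω_d = ω_n√(1 − ζ²) = 6.667 × √(1 − 0.129) = 6.221 rad/s.

6.22 rad/s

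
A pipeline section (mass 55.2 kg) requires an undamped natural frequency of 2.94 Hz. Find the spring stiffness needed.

18800 N/m

ω_n = 2πf_n = 2π × 2.94 = 18.47 rad/s.
k = m·ω_n² = 55.2 × 18.47² = 55.2 × 341.2 = 18840 N/m.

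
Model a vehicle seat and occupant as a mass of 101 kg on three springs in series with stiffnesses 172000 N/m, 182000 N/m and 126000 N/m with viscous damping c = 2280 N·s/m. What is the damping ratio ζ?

Series springs: 1/k_eq = 1/172000 + 1/182000 + 1/126000 = 1.924×10^-5, so k_eq = 51960 N/m.
ω_n = √(k_eq/m) = √(51960/101) = 22.68 rad/s.
Critical damping c_c = 2√(k_eq·m) = 2√(51960 × 101) = 4582 N·s/m, so ζ = c/c_c = 2280/4582 = 0.4976.

0.498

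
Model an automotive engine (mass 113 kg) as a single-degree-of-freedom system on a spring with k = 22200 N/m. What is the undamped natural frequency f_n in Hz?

2.23 Hz

ω_n = √(k/m) = √(22200/113) = √196.5 = 14.02 rad/s.
f_n = ω_n/(2π) = 14.02/6.283 = 2.231 Hz.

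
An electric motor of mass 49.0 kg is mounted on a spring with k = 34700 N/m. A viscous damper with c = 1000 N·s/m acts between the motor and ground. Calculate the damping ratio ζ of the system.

ω_n = √(k/m) = √(34700/49.0) = 26.61 rad/s.
Critical damping c_c = 2√(k·m) = 2√(34700 × 49.0) = 2608 N·s/m, so ζ = c/c_c = 1000/2608 = 0.3834.

0.383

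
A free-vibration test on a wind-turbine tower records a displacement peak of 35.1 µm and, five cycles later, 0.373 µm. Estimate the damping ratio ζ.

Logarithmic decrement δ = (1/n)·ln(x₀/x_n) = (1/5)·ln(35.1/0.373) = (1/5)·ln(94.10) = 0.9089.
ζ = δ/√(4π² + δ²) = 0.9089/√(39.48 + 0.826) = 0.9089/6.349 = 0.1432.

0.143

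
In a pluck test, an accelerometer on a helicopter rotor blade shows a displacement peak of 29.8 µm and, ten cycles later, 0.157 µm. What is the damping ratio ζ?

Logarithmic decrement δ = (1/n)·ln(x₀/x_n) = (1/10)·ln(29.8/0.157) = (1/10)·ln(189.8) = 0.5246.
ζ = δ/√(4π² + δ²) = 0.5246/√(39.48 + 0.275) = 0.5246/6.305 = 0.08320.

0.0832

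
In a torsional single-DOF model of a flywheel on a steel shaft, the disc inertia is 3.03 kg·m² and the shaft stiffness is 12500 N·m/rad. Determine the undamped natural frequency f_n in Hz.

ω_n = √(k_t/J) = √(12500/3.03) = √4125 = 64.23 rad/s.
f_n = ω_n/(2π) = 64.23/6.283 = 10.22 Hz.

10.2 Hz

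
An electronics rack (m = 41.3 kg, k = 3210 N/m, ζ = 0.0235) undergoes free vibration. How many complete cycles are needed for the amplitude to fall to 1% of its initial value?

Logarithmic decrement δ = 2πζ/√(1 − ζ²) = 2π × 0.02350/√(1 − 0.000552) = 0.1477.
x_n/x₀ = e^(−nδ) ≤ 0.01; take ln: n ≥ ln(1/0.01)/δ = 4.605/0.1477 = 31.18.
So 32 complete cycles are required.

32 cycles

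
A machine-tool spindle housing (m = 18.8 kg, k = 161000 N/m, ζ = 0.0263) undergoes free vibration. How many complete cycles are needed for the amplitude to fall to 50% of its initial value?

Logarithmic decrement δ = 2πζ/√(1 − ζ²) = 2π × 0.02630/√(1 − 0.000692) = 0.1653.
x_n/x₀ = e^(−nδ) ≤ 0.5; take ln: n ≥ ln(1/0.5)/δ = 0.6931/0.1653 = 4.193.
So 5 complete cycles are required.

5 cycles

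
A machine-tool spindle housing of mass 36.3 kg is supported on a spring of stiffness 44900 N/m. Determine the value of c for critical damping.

2550 N·s/m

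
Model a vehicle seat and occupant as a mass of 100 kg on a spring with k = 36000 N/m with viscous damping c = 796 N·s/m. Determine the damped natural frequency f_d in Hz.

2.95 Hz

ω_n = √(k/m) = √(36000/100) = 18.97 rad/s.
Critical damping c_c = 2√(k·m) = 2√(36000 × 100) = 3795 N·s/m, so ζ = c/c_c = 796/3795 = 0.2098.
ω_d = ω_n√(1 − ζ²) = 18.97 × √(1 − 0.0440) = 18.55 rad/s.
f_d = ω_d/(2π) = 2.953 Hz.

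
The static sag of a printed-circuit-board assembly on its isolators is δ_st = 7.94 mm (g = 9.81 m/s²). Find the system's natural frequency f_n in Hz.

5.59 Hz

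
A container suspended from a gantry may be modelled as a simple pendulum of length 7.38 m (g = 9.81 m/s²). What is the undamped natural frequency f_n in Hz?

0.183 Hz

For a simple pendulum ω_n = √(g/L) = √(9.81/7.38) = √1.329 = 1.153 rad/s.
f_n = ω_n/(2π) = 1.153/6.283 = 0.1835 Hz.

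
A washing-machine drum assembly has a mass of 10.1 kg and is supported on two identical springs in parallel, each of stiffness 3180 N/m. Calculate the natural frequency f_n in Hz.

3.99 Hz

Parallel springs add: k_eq = 2 × 3180 = 6360 N/m.
ω_n = √(k_eq/m) = √(6360/10.1) = √629.7 = 25.09 rad/s.
f_n = ω_n/(2π) = 25.09/6.283 = 3.994 Hz.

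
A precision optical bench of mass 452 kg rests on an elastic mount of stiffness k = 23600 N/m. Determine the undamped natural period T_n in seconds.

0.870 s

ω_n = √(k/m) = √(23600/452) = √52.21 = 7.226 rad/s.
T_n = 2π/ω_n = 6.283/7.226 = 0.8695 s.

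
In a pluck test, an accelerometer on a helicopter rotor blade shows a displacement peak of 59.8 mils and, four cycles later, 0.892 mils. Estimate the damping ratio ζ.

Logarithmic decrement δ = (1/n)·ln(x₀/x_n) = (1/4)·ln(59.8/0.892) = (1/4)·ln(67.04) = 1.051.
ζ = δ/√(4π² + δ²) = 1.051/√(39.48 + 1.11) = 1.051/6.371 = 0.1650.

0.165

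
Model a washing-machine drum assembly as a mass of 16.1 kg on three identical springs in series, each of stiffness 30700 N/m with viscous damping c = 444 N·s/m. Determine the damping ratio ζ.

0.547

Series springs: 1/k_eq = 3/30700, so k_eq = 30700/3 = 10230 N/m.
ω_n = √(k_eq/m) = √(10230/16.1) = 25.21 rad/s.
Critical damping c_c = 2√(k_eq·m) = 2√(10230 × 16.1) = 811.8 N·s/m, so ζ = c/c_c = 444/811.8 = 0.5469.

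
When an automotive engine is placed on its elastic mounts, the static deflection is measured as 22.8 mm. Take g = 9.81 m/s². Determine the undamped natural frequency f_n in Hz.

3.30 Hz

ω_n = √(g/δ_st) = √(9.81/0.0228) = √430.3 = 20.74 rad/s.
f_n = ω_n/(2π) = 20.74/6.283 = 3.301 Hz.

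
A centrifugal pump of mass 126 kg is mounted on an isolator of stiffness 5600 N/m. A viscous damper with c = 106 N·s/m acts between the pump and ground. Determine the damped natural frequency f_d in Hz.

1.06 Hz

ω_n = √(k/m) = √(5600/126) = 6.667 rad/s.
Critical damping c_c = 2√(k·m) = 2√(5600 × 126) = 1680 N·s/m, so ζ = c/c_c = 106/1680 = 0.06310.
ω_d = ω_n√(1 − ζ²) = 6.667 × √(1 − 0.00398) = 6.653 rad/s.
f_d = ω_d/(2π) = 1.059 Hz.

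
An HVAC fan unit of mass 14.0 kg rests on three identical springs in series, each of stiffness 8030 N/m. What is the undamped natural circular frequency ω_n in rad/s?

13.8 rad/s

Series springs: 1/k_eq = 3/8030, so k_eq = 8030/3 = 2677 N/m.
ω_n = √(k_eq/m) = √(2677/14.0) = √191.2 = 13.83 rad/s.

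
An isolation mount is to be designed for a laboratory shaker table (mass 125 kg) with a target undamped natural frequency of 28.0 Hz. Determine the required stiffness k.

3870000 N/m

ω_n = 2πf_n = 2π × 28.0 = 175.9 rad/s.
k = m·ω_n² = 125 × 175.9² = 125 × 30950 = 3869000 N/m.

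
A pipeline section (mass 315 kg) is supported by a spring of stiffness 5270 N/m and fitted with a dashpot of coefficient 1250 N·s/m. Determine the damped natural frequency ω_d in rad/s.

ω_n = √(k/m) = √(5270/315) = 4.090 rad/s.
Critical damping c_c = 2√(k·m) = 2√(5270 × 315) = 2577 N·s/m, so ζ = c/c_c = 1250/2577 = 0.4851.
ω_d = ω_n√(1 − ζ²) = 4.090 × √(1 − 0.235) = 3.577 rad/s.

3.58 rad/s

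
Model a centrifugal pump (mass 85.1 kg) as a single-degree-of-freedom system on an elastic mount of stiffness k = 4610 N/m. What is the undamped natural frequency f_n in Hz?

ω_n = √(k/m) = √(4610/85.1) = √54.17 = 7.360 rad/s.
f_n = ω_n/(2π) = 7.360/6.283 = 1.171 Hz.

1.17 Hz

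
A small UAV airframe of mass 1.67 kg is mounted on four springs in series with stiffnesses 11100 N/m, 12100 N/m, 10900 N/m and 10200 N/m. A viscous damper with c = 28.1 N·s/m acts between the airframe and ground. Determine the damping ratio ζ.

0.207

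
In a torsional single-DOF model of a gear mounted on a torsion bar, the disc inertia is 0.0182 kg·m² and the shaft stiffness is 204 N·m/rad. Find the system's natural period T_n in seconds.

0.0593 s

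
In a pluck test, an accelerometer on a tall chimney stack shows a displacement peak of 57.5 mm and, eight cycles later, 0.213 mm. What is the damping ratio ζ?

Logarithmic decrement δ = (1/n)·ln(x₀/x_n) = (1/8)·ln(57.5/0.213) = (1/8)·ln(270.0) = 0.6998.
ζ = δ/√(4π² + δ²) = 0.6998/√(39.48 + 0.490) = 0.6998/6.322 = 0.1107.

0.111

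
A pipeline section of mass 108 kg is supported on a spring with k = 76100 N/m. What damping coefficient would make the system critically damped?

5730 N·s/m

c_c = 2√(k·m) = 2√(76100 × 108) = 2 × 2867 = 5734 N·s/m.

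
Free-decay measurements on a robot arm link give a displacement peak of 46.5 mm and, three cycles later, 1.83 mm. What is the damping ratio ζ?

Logarithmic decrement δ = (1/n)·ln(x₀/x_n) = (1/3)·ln(46.5/1.83) = (1/3)·ln(25.41) = 1.078.
ζ = δ/√(4π² + δ²) = 1.078/√(39.48 + 1.16) = 1.078/6.375 = 0.1692.

0.169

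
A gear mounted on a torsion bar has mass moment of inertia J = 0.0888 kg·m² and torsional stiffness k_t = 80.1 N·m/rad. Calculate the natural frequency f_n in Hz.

4.78 Hz

ω_n = √(k_t/J) = √(80.1/0.0888) = √902.0 = 30.03 rad/s.
f_n = ω_n/(2π) = 30.03/6.283 = 4.780 Hz.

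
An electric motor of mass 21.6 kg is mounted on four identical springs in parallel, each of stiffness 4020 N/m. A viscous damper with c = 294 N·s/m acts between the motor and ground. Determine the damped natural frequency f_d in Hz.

Parallel springs add: k_eq = 4 × 4020 = 16080 N/m.
ω_n = √(k_eq/m) = √(16080/21.6) = 27.28 rad/s.
Critical damping c_c = 2√(k_eq·m) = 2√(16080 × 21.6) = 1179 N·s/m, so ζ = c/c_c = 294/1179 = 0.2494.
ω_d = ω_n√(1 − ζ²) = 27.28 × √(1 − 0.0622) = 26.42 rad/s.
f_d = ω_d/(2π) = 4.205 Hz.

4.21 Hz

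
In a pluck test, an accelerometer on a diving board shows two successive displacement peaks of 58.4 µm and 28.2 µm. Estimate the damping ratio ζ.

0.115

Logarithmic decrement δ = (1/n)·ln(x₀/x_n) = (1/1)·ln(58.4/28.2) = (1/1)·ln(2.071) = 0.7280.
ζ = δ/√(4π² + δ²) = 0.7280/√(39.48 + 0.530) = 0.7280/6.325 = 0.1151.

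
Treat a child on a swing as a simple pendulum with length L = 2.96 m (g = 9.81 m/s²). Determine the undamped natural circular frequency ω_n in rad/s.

1.82 rad/s

For a simple pendulum ω_n = √(g/L) = √(9.81/2.96) = √3.314 = 1.820 rad/s.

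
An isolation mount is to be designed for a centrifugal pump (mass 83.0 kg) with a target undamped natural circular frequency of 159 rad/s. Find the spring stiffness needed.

k = m·ω_n² = 83.0 × 159.0² = 83.0 × 25280 = 2098000 N/m.

2100000 N/m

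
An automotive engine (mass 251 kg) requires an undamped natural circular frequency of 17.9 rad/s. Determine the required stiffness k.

80400 N/m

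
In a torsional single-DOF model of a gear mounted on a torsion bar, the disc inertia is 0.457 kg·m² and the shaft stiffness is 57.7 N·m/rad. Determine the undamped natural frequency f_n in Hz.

ω_n = √(k_t/J) = √(57.7/0.457) = √126.3 = 11.24 rad/s.
f_n = ω_n/(2π) = 11.24/6.283 = 1.788 Hz.

1.79 Hz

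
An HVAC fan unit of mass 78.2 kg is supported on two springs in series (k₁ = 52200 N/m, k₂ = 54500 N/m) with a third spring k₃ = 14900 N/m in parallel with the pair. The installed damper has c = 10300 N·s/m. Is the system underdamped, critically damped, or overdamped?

overdamped

Series pair: k_s = k₁k₂/(k₁+k₂) = (52200)(54500)/(52200 + 54500) = 26660 N/m. In parallel with k₃: k_eq = 26660 + 14900 = 41560 N/m.
c_c = 2√(k_eq·m) = 3606 N·s/m; ζ = c/c_c = 10300/3606 = 2.86.
Since ζ > 1 the system is overdamped.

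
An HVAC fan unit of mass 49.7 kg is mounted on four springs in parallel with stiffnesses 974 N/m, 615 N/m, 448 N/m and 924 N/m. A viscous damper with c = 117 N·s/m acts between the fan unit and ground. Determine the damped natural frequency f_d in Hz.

1.21 Hz

Parallel springs add: k_eq = 974 + 615 + 448 + 924 = 2961 N/m.
ω_n = √(k_eq/m) = √(2961/49.7) = 7.719 rad/s.
Critical damping c_c = 2√(k_eq·m) = 2√(2961 × 49.7) = 767.2 N·s/m, so ζ = c/c_c = 117/767.2 = 0.1525.
ω_d = ω_n√(1 − ζ²) = 7.719 × √(1 − 0.0233) = 7.628 rad/s.
f_d = ω_d/(2π) = 1.214 Hz.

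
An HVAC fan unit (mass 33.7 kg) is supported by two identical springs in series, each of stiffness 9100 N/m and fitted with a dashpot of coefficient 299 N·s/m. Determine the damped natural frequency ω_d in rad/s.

10.7 rad/s

Series springs: 1/k_eq = 2/9100, so k_eq = 9100/2 = 4550 N/m.
ω_n = √(k_eq/m) = √(4550/33.7) = 11.62 rad/s.
Critical damping c_c = 2√(k_eq·m) = 2√(4550 × 33.7) = 783.2 N·s/m, so ζ = c/c_c = 299/783.2 = 0.3818.
ω_d = ω_n√(1 − ζ²) = 11.62 × √(1 − 0.146) = 10.74 rad/s.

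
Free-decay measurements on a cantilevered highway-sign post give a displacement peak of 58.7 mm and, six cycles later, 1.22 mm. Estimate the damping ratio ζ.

0.102

Logarithmic decrement δ = (1/n)·ln(x₀/x_n) = (1/6)·ln(58.7/1.22) = (1/6)·ln(48.11) = 0.6456.
ζ = δ/√(4π² + δ²) = 0.6456/√(39.48 + 0.417) = 0.6456/6.316 = 0.1022.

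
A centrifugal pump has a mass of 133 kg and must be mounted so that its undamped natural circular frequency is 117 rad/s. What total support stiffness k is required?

k = m·ω_n² = 133 × 117.0² = 133 × 13690 = 1821000 N/m.

1820000 N/m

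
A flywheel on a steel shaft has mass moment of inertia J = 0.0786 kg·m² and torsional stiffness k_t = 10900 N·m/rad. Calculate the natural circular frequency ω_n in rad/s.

ω_n = √(k_t/J) = √(10900/0.0786) = √138700 = 372.4 rad/s.

372 rad/s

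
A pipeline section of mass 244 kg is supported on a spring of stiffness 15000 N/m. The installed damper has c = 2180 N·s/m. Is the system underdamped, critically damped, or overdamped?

underdamped

c_c = 2√(k·m) = 3826 N·s/m; ζ = c/c_c = 2180/3826 = 0.570.
Since ζ < 1 the system is underdamped.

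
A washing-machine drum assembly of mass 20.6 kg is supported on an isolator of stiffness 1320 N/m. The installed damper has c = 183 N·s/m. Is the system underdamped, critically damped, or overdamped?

c_c = 2√(k·m) = 329.8 N·s/m; ζ = c/c_c = 183/329.8 = 0.555.
Since ζ < 1 the system is underdamped.

underdamped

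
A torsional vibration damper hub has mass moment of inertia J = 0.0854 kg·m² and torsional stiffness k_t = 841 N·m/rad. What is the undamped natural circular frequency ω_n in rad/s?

99.2 rad/s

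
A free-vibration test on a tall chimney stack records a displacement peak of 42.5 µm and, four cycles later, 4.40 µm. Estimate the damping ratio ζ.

0.0899

Logarithmic decrement δ = (1/n)·ln(x₀/x_n) = (1/4)·ln(42.5/4.40) = (1/4)·ln(9.659) = 0.5670.
ζ = δ/√(4π² + δ²) = 0.5670/√(39.48 + 0.321) = 0.5670/6.309 = 0.08987.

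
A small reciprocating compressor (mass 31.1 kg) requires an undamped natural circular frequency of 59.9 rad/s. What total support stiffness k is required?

k = m·ω_n² = 31.1 × 59.90² = 31.1 × 3588 = 111600 N/m.

112000 N/m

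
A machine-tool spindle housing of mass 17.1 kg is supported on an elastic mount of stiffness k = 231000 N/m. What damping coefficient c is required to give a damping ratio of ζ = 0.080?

c_c = 2√(k·m) = 2√(231000 × 17.1) = 3975 N·s/m.
c = ζ·c_c = 0.080 × 3975 = 318.0 N·s/m.

318 N·s/m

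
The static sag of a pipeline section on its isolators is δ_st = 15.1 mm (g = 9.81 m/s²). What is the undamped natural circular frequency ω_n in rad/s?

25.5 rad/s

ω_n = √(g/δ_st) = √(9.81/0.0151) = √649.7 = 25.49 rad/s.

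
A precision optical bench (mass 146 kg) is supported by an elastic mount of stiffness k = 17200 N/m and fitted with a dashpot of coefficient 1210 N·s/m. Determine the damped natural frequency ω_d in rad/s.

10.0 rad/s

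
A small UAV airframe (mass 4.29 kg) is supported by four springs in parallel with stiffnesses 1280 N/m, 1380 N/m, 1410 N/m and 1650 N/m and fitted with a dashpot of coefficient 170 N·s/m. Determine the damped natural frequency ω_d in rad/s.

30.7 rad/s

Parallel springs add: k_eq = 1280 + 1380 + 1410 + 1650 = 5720 N/m.
ω_n = √(k_eq/m) = √(5720/4.29) = 36.51 rad/s.
Critical damping c_c = 2√(k_eq·m) = 2√(5720 × 4.29) = 313.3 N·s/m, so ζ = c/c_c = 170/313.3 = 0.5426.
ω_d = ω_n√(1 − ζ²) = 36.51 × √(1 − 0.294) = 30.67 rad/s.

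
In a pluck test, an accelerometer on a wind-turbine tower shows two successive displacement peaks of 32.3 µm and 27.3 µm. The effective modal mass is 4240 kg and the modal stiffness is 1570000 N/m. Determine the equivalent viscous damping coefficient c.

4370 N·s/m

Logarithmic decrement δ = (1/n)·ln(x₀/x_n) = (1/1)·ln(32.3/27.3) = (1/1)·ln(1.183) = 0.1682.
ζ = δ/√(4π² + δ²) = 0.1682/√(39.48 + 0.0283) = 0.1682/6.285 = 0.02676.
c = ζ · 2√(km) = 0.02676 × 2√(1570000 × 4240) = 0.02676 × 163200 = 4366 N·s/m.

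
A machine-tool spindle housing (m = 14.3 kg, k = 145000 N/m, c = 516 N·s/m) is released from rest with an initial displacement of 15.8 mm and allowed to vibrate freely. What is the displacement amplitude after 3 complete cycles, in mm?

0.510 mm

ζ = c/(2√(km)) = 516/(2√(145000 × 14.3)) = 516/2880 = 0.1792.
Logarithmic decrement δ = 2πζ/√(1 − ζ²) = 2π × 0.1792/√(1 − 0.0321) = 1.144.
After n cycles, x_n/x₀ = e^(−nδ), so x_3 = 15.8 × e^(−3 × 1.144) = 15.8 × 0.03229 = 0.5103 mm.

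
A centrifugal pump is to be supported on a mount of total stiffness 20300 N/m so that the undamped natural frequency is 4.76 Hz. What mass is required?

ω_n = 2πf_n = 2π × 4.76 = 29.91 rad/s.
m = k/ω_n² = 20300/29.91² = 20300/894.5 = 22.69 kg.

22.7 kg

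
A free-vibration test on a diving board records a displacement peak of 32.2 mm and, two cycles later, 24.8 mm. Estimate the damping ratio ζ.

Logarithmic decrement δ = (1/n)·ln(x₀/x_n) = (1/2)·ln(32.2/24.8) = (1/2)·ln(1.298) = 0.1306.
ζ = δ/√(4π² + δ²) = 0.1306/√(39.48 + 0.0170) = 0.1306/6.285 = 0.02078.

0.0208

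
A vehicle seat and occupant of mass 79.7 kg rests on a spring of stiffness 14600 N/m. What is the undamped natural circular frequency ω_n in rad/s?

13.5 rad/s

ω_n = √(k/m) = √(14600/79.7) = √183.2 = 13.53 rad/s.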